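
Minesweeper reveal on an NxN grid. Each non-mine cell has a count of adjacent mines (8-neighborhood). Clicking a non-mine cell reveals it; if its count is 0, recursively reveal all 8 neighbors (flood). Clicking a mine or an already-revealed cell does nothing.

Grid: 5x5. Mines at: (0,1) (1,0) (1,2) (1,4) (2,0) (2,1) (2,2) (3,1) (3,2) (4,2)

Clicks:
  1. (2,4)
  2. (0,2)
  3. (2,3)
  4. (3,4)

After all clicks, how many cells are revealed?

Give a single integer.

Click 1 (2,4) count=1: revealed 1 new [(2,4)] -> total=1
Click 2 (0,2) count=2: revealed 1 new [(0,2)] -> total=2
Click 3 (2,3) count=4: revealed 1 new [(2,3)] -> total=3
Click 4 (3,4) count=0: revealed 4 new [(3,3) (3,4) (4,3) (4,4)] -> total=7

Answer: 7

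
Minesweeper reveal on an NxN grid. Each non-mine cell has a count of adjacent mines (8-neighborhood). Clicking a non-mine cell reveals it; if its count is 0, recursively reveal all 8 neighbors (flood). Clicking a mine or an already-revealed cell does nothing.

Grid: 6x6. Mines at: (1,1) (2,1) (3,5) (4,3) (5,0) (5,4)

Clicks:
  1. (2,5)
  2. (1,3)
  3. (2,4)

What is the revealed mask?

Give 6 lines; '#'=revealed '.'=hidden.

Answer: ..####
..####
..####
..###.
......
......

Derivation:
Click 1 (2,5) count=1: revealed 1 new [(2,5)] -> total=1
Click 2 (1,3) count=0: revealed 14 new [(0,2) (0,3) (0,4) (0,5) (1,2) (1,3) (1,4) (1,5) (2,2) (2,3) (2,4) (3,2) (3,3) (3,4)] -> total=15
Click 3 (2,4) count=1: revealed 0 new [(none)] -> total=15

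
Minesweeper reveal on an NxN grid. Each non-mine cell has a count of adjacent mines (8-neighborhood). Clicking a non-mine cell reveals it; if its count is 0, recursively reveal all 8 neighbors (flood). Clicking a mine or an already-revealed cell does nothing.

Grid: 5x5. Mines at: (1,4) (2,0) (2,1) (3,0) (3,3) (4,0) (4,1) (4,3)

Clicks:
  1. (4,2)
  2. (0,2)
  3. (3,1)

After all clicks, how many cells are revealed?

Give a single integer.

Answer: 10

Derivation:
Click 1 (4,2) count=3: revealed 1 new [(4,2)] -> total=1
Click 2 (0,2) count=0: revealed 8 new [(0,0) (0,1) (0,2) (0,3) (1,0) (1,1) (1,2) (1,3)] -> total=9
Click 3 (3,1) count=5: revealed 1 new [(3,1)] -> total=10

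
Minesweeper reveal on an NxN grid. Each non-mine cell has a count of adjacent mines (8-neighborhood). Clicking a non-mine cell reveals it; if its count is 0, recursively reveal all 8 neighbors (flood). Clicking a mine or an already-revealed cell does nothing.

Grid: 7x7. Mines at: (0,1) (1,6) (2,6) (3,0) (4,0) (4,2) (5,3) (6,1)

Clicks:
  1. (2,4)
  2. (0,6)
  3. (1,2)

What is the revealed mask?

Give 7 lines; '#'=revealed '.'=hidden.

Answer: ..#####
.#####.
.#####.
.######
...####
....###
....###

Derivation:
Click 1 (2,4) count=0: revealed 30 new [(0,2) (0,3) (0,4) (0,5) (1,1) (1,2) (1,3) (1,4) (1,5) (2,1) (2,2) (2,3) (2,4) (2,5) (3,1) (3,2) (3,3) (3,4) (3,5) (3,6) (4,3) (4,4) (4,5) (4,6) (5,4) (5,5) (5,6) (6,4) (6,5) (6,6)] -> total=30
Click 2 (0,6) count=1: revealed 1 new [(0,6)] -> total=31
Click 3 (1,2) count=1: revealed 0 new [(none)] -> total=31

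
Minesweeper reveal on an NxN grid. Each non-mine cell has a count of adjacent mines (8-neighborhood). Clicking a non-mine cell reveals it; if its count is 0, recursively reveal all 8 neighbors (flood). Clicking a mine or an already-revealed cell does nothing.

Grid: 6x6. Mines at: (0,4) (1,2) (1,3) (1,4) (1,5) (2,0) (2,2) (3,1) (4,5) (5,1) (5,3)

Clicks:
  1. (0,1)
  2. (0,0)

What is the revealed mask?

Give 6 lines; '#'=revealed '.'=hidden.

Answer: ##....
##....
......
......
......
......

Derivation:
Click 1 (0,1) count=1: revealed 1 new [(0,1)] -> total=1
Click 2 (0,0) count=0: revealed 3 new [(0,0) (1,0) (1,1)] -> total=4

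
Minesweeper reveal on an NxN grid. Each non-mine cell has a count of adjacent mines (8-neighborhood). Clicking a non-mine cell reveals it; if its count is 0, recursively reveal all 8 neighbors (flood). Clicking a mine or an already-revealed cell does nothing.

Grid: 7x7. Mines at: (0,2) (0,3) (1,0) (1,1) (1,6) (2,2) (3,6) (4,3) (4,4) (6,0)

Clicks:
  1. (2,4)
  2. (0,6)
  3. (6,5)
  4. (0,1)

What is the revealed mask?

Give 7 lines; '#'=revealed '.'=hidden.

Click 1 (2,4) count=0: revealed 9 new [(1,3) (1,4) (1,5) (2,3) (2,4) (2,5) (3,3) (3,4) (3,5)] -> total=9
Click 2 (0,6) count=1: revealed 1 new [(0,6)] -> total=10
Click 3 (6,5) count=0: revealed 14 new [(4,5) (4,6) (5,1) (5,2) (5,3) (5,4) (5,5) (5,6) (6,1) (6,2) (6,3) (6,4) (6,5) (6,6)] -> total=24
Click 4 (0,1) count=3: revealed 1 new [(0,1)] -> total=25

Answer: .#....#
...###.
...###.
...###.
.....##
.######
.######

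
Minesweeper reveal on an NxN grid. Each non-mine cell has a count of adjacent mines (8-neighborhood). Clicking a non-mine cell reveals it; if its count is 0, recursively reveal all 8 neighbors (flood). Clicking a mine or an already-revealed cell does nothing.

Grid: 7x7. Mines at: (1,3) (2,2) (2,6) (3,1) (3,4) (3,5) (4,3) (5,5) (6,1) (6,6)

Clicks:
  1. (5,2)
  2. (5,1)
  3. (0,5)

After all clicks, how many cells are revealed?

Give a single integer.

Click 1 (5,2) count=2: revealed 1 new [(5,2)] -> total=1
Click 2 (5,1) count=1: revealed 1 new [(5,1)] -> total=2
Click 3 (0,5) count=0: revealed 6 new [(0,4) (0,5) (0,6) (1,4) (1,5) (1,6)] -> total=8

Answer: 8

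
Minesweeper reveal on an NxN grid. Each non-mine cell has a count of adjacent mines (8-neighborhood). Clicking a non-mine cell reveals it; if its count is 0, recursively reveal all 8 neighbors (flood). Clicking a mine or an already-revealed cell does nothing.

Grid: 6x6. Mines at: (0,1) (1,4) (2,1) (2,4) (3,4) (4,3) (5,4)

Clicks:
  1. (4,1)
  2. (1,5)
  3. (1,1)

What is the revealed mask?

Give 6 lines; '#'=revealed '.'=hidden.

Answer: ......
.#...#
......
###...
###...
###...

Derivation:
Click 1 (4,1) count=0: revealed 9 new [(3,0) (3,1) (3,2) (4,0) (4,1) (4,2) (5,0) (5,1) (5,2)] -> total=9
Click 2 (1,5) count=2: revealed 1 new [(1,5)] -> total=10
Click 3 (1,1) count=2: revealed 1 new [(1,1)] -> total=11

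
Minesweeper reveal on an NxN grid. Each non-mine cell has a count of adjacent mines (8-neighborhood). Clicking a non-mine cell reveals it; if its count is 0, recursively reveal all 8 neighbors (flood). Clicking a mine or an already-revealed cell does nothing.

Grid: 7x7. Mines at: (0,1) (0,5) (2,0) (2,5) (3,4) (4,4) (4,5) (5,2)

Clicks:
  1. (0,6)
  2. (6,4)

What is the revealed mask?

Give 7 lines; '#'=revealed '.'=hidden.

Answer: ......#
.......
.......
.......
.......
...####
...####

Derivation:
Click 1 (0,6) count=1: revealed 1 new [(0,6)] -> total=1
Click 2 (6,4) count=0: revealed 8 new [(5,3) (5,4) (5,5) (5,6) (6,3) (6,4) (6,5) (6,6)] -> total=9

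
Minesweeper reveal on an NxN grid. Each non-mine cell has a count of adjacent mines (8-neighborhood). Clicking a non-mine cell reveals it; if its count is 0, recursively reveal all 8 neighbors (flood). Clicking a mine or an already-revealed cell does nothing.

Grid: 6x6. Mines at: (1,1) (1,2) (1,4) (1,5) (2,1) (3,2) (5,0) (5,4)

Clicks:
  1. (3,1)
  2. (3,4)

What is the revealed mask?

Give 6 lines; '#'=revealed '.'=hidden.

Click 1 (3,1) count=2: revealed 1 new [(3,1)] -> total=1
Click 2 (3,4) count=0: revealed 9 new [(2,3) (2,4) (2,5) (3,3) (3,4) (3,5) (4,3) (4,4) (4,5)] -> total=10

Answer: ......
......
...###
.#.###
...###
......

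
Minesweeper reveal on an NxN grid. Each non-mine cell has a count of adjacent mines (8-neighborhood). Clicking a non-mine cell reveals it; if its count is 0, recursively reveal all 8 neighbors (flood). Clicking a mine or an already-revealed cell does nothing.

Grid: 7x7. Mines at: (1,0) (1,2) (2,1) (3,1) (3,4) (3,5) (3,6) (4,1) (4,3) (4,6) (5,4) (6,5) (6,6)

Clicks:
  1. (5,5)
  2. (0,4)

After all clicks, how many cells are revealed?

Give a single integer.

Click 1 (5,5) count=4: revealed 1 new [(5,5)] -> total=1
Click 2 (0,4) count=0: revealed 12 new [(0,3) (0,4) (0,5) (0,6) (1,3) (1,4) (1,5) (1,6) (2,3) (2,4) (2,5) (2,6)] -> total=13

Answer: 13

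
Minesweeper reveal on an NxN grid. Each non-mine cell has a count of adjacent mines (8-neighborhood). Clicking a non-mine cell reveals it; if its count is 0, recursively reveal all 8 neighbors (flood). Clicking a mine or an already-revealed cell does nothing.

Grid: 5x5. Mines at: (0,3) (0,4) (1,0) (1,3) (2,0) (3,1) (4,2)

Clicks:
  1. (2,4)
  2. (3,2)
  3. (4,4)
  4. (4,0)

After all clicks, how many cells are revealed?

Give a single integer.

Click 1 (2,4) count=1: revealed 1 new [(2,4)] -> total=1
Click 2 (3,2) count=2: revealed 1 new [(3,2)] -> total=2
Click 3 (4,4) count=0: revealed 5 new [(2,3) (3,3) (3,4) (4,3) (4,4)] -> total=7
Click 4 (4,0) count=1: revealed 1 new [(4,0)] -> total=8

Answer: 8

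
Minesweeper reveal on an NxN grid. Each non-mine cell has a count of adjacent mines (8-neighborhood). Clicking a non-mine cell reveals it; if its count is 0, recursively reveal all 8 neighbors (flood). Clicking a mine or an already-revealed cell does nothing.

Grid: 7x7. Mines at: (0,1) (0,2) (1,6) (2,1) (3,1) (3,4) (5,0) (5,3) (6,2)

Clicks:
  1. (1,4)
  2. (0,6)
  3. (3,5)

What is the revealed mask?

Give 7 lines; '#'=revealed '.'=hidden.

Click 1 (1,4) count=0: revealed 9 new [(0,3) (0,4) (0,5) (1,3) (1,4) (1,5) (2,3) (2,4) (2,5)] -> total=9
Click 2 (0,6) count=1: revealed 1 new [(0,6)] -> total=10
Click 3 (3,5) count=1: revealed 1 new [(3,5)] -> total=11

Answer: ...####
...###.
...###.
.....#.
.......
.......
.......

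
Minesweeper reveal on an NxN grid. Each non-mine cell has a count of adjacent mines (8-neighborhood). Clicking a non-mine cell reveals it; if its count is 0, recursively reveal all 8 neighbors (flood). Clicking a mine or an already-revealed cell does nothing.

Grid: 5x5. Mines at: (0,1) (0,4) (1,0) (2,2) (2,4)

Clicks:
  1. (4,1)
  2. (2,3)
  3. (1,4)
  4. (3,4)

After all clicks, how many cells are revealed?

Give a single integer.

Answer: 14

Derivation:
Click 1 (4,1) count=0: revealed 12 new [(2,0) (2,1) (3,0) (3,1) (3,2) (3,3) (3,4) (4,0) (4,1) (4,2) (4,3) (4,4)] -> total=12
Click 2 (2,3) count=2: revealed 1 new [(2,3)] -> total=13
Click 3 (1,4) count=2: revealed 1 new [(1,4)] -> total=14
Click 4 (3,4) count=1: revealed 0 new [(none)] -> total=14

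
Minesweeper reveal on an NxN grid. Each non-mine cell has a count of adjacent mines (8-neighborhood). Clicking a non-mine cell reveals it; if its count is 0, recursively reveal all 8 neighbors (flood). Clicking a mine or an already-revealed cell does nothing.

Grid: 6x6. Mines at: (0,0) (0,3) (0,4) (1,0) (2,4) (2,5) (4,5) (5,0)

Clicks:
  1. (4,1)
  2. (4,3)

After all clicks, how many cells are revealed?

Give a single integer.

Click 1 (4,1) count=1: revealed 1 new [(4,1)] -> total=1
Click 2 (4,3) count=0: revealed 20 new [(1,1) (1,2) (1,3) (2,0) (2,1) (2,2) (2,3) (3,0) (3,1) (3,2) (3,3) (3,4) (4,0) (4,2) (4,3) (4,4) (5,1) (5,2) (5,3) (5,4)] -> total=21

Answer: 21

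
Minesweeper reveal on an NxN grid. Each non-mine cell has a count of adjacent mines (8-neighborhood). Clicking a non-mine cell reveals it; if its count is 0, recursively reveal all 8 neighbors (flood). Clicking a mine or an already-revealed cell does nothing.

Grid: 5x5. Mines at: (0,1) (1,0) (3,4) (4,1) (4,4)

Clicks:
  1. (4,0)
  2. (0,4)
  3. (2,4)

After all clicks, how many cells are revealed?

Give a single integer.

Click 1 (4,0) count=1: revealed 1 new [(4,0)] -> total=1
Click 2 (0,4) count=0: revealed 14 new [(0,2) (0,3) (0,4) (1,1) (1,2) (1,3) (1,4) (2,1) (2,2) (2,3) (2,4) (3,1) (3,2) (3,3)] -> total=15
Click 3 (2,4) count=1: revealed 0 new [(none)] -> total=15

Answer: 15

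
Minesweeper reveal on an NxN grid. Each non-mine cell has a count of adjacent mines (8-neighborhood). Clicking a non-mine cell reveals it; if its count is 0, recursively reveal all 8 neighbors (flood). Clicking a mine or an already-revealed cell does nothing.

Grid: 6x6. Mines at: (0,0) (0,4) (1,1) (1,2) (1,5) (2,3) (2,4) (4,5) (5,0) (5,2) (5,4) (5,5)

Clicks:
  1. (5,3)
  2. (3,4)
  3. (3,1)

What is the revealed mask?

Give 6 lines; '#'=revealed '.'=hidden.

Click 1 (5,3) count=2: revealed 1 new [(5,3)] -> total=1
Click 2 (3,4) count=3: revealed 1 new [(3,4)] -> total=2
Click 3 (3,1) count=0: revealed 9 new [(2,0) (2,1) (2,2) (3,0) (3,1) (3,2) (4,0) (4,1) (4,2)] -> total=11

Answer: ......
......
###...
###.#.
###...
...#..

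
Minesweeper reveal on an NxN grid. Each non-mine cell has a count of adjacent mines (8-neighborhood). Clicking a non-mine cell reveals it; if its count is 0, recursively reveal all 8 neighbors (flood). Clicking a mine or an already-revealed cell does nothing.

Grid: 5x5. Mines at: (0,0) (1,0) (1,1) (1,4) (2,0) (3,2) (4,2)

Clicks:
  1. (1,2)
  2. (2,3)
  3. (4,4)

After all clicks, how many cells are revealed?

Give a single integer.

Answer: 7

Derivation:
Click 1 (1,2) count=1: revealed 1 new [(1,2)] -> total=1
Click 2 (2,3) count=2: revealed 1 new [(2,3)] -> total=2
Click 3 (4,4) count=0: revealed 5 new [(2,4) (3,3) (3,4) (4,3) (4,4)] -> total=7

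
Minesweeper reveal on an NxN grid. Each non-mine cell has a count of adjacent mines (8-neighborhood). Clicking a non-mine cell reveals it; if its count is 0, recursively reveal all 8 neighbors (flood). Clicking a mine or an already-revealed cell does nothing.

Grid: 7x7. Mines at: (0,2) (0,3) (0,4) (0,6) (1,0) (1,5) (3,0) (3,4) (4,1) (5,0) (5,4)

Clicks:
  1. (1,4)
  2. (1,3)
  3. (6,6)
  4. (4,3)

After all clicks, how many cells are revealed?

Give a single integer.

Answer: 13

Derivation:
Click 1 (1,4) count=3: revealed 1 new [(1,4)] -> total=1
Click 2 (1,3) count=3: revealed 1 new [(1,3)] -> total=2
Click 3 (6,6) count=0: revealed 10 new [(2,5) (2,6) (3,5) (3,6) (4,5) (4,6) (5,5) (5,6) (6,5) (6,6)] -> total=12
Click 4 (4,3) count=2: revealed 1 new [(4,3)] -> total=13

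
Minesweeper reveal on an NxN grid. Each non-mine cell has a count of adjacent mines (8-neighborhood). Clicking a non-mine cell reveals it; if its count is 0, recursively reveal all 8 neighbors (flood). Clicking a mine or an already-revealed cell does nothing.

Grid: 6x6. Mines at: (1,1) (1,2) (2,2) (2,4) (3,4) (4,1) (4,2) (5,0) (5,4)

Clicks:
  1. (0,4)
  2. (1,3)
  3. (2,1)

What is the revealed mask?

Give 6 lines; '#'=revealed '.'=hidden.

Answer: ...###
...###
.#....
......
......
......

Derivation:
Click 1 (0,4) count=0: revealed 6 new [(0,3) (0,4) (0,5) (1,3) (1,4) (1,5)] -> total=6
Click 2 (1,3) count=3: revealed 0 new [(none)] -> total=6
Click 3 (2,1) count=3: revealed 1 new [(2,1)] -> total=7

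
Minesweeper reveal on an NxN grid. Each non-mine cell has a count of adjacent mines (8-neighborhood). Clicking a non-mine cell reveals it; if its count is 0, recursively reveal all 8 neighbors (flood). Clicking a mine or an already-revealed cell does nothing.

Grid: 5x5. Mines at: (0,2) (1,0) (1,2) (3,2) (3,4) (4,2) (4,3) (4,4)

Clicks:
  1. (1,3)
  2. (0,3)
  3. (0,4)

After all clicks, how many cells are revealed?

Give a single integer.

Answer: 6

Derivation:
Click 1 (1,3) count=2: revealed 1 new [(1,3)] -> total=1
Click 2 (0,3) count=2: revealed 1 new [(0,3)] -> total=2
Click 3 (0,4) count=0: revealed 4 new [(0,4) (1,4) (2,3) (2,4)] -> total=6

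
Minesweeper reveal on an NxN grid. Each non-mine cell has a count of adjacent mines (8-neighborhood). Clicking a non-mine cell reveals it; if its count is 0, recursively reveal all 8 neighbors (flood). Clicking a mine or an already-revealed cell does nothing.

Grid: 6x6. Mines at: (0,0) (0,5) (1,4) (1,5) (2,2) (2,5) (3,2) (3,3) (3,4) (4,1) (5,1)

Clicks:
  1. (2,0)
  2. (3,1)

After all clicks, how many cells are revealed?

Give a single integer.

Answer: 6

Derivation:
Click 1 (2,0) count=0: revealed 6 new [(1,0) (1,1) (2,0) (2,1) (3,0) (3,1)] -> total=6
Click 2 (3,1) count=3: revealed 0 new [(none)] -> total=6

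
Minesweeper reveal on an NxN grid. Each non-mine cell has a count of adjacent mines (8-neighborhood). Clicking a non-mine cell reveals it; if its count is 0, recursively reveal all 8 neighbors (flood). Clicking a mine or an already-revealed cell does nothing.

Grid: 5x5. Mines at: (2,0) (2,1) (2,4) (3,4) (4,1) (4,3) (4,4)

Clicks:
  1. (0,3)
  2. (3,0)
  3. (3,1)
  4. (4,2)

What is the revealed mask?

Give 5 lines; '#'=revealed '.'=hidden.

Answer: #####
#####
.....
##...
..#..

Derivation:
Click 1 (0,3) count=0: revealed 10 new [(0,0) (0,1) (0,2) (0,3) (0,4) (1,0) (1,1) (1,2) (1,3) (1,4)] -> total=10
Click 2 (3,0) count=3: revealed 1 new [(3,0)] -> total=11
Click 3 (3,1) count=3: revealed 1 new [(3,1)] -> total=12
Click 4 (4,2) count=2: revealed 1 new [(4,2)] -> total=13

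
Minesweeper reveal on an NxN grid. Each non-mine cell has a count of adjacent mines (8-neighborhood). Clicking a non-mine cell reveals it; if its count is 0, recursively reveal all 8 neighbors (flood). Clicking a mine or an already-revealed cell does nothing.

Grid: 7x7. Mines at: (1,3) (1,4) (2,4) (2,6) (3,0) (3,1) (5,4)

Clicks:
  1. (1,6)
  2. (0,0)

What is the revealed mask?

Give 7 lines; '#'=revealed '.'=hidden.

Click 1 (1,6) count=1: revealed 1 new [(1,6)] -> total=1
Click 2 (0,0) count=0: revealed 9 new [(0,0) (0,1) (0,2) (1,0) (1,1) (1,2) (2,0) (2,1) (2,2)] -> total=10

Answer: ###....
###...#
###....
.......
.......
.......
.......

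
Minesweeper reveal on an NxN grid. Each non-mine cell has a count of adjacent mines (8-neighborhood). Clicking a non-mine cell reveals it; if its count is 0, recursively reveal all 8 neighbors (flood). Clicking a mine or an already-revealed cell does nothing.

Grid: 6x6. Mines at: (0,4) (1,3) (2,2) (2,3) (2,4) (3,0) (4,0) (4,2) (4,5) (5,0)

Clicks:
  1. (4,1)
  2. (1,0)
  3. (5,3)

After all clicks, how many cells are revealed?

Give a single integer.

Click 1 (4,1) count=4: revealed 1 new [(4,1)] -> total=1
Click 2 (1,0) count=0: revealed 8 new [(0,0) (0,1) (0,2) (1,0) (1,1) (1,2) (2,0) (2,1)] -> total=9
Click 3 (5,3) count=1: revealed 1 new [(5,3)] -> total=10

Answer: 10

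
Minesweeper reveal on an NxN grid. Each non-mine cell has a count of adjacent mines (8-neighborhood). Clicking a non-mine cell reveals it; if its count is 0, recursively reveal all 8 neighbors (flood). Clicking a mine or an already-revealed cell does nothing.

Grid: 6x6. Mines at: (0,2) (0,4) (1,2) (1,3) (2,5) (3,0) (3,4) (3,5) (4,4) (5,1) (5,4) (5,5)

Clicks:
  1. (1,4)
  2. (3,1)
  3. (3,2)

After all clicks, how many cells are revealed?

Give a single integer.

Click 1 (1,4) count=3: revealed 1 new [(1,4)] -> total=1
Click 2 (3,1) count=1: revealed 1 new [(3,1)] -> total=2
Click 3 (3,2) count=0: revealed 8 new [(2,1) (2,2) (2,3) (3,2) (3,3) (4,1) (4,2) (4,3)] -> total=10

Answer: 10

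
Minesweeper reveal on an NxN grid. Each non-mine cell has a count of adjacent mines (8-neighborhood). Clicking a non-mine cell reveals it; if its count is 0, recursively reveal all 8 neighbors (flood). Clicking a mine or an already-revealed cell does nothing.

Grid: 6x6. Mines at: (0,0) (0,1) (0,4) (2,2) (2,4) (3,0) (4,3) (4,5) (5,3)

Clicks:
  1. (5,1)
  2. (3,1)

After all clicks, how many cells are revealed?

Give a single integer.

Click 1 (5,1) count=0: revealed 6 new [(4,0) (4,1) (4,2) (5,0) (5,1) (5,2)] -> total=6
Click 2 (3,1) count=2: revealed 1 new [(3,1)] -> total=7

Answer: 7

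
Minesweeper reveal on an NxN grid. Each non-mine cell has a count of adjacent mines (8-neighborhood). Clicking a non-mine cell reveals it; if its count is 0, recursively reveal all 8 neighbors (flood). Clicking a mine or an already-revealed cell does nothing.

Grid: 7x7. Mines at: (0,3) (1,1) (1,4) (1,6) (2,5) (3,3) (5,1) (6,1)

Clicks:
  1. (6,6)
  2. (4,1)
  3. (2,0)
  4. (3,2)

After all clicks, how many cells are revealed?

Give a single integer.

Answer: 21

Derivation:
Click 1 (6,6) count=0: revealed 18 new [(3,4) (3,5) (3,6) (4,2) (4,3) (4,4) (4,5) (4,6) (5,2) (5,3) (5,4) (5,5) (5,6) (6,2) (6,3) (6,4) (6,5) (6,6)] -> total=18
Click 2 (4,1) count=1: revealed 1 new [(4,1)] -> total=19
Click 3 (2,0) count=1: revealed 1 new [(2,0)] -> total=20
Click 4 (3,2) count=1: revealed 1 new [(3,2)] -> total=21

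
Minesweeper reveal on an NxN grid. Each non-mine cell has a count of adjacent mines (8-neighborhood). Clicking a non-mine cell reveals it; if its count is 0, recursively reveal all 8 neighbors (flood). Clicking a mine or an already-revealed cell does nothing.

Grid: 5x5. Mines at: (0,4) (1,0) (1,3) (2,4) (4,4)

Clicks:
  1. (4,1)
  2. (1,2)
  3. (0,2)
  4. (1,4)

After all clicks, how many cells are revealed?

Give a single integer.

Click 1 (4,1) count=0: revealed 12 new [(2,0) (2,1) (2,2) (2,3) (3,0) (3,1) (3,2) (3,3) (4,0) (4,1) (4,2) (4,3)] -> total=12
Click 2 (1,2) count=1: revealed 1 new [(1,2)] -> total=13
Click 3 (0,2) count=1: revealed 1 new [(0,2)] -> total=14
Click 4 (1,4) count=3: revealed 1 new [(1,4)] -> total=15

Answer: 15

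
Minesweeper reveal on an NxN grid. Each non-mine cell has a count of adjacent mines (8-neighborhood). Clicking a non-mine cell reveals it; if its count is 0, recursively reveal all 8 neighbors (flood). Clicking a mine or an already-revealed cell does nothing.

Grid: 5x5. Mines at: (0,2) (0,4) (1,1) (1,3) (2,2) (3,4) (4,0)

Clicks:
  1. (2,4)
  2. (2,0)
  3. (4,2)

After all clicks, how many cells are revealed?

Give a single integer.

Answer: 8

Derivation:
Click 1 (2,4) count=2: revealed 1 new [(2,4)] -> total=1
Click 2 (2,0) count=1: revealed 1 new [(2,0)] -> total=2
Click 3 (4,2) count=0: revealed 6 new [(3,1) (3,2) (3,3) (4,1) (4,2) (4,3)] -> total=8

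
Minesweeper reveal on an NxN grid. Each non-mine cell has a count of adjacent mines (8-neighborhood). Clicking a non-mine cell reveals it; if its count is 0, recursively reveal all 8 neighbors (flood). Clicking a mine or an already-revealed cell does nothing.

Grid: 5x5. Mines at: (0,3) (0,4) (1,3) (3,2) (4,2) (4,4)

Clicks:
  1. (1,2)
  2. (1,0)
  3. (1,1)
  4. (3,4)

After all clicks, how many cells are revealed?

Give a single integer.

Click 1 (1,2) count=2: revealed 1 new [(1,2)] -> total=1
Click 2 (1,0) count=0: revealed 12 new [(0,0) (0,1) (0,2) (1,0) (1,1) (2,0) (2,1) (2,2) (3,0) (3,1) (4,0) (4,1)] -> total=13
Click 3 (1,1) count=0: revealed 0 new [(none)] -> total=13
Click 4 (3,4) count=1: revealed 1 new [(3,4)] -> total=14

Answer: 14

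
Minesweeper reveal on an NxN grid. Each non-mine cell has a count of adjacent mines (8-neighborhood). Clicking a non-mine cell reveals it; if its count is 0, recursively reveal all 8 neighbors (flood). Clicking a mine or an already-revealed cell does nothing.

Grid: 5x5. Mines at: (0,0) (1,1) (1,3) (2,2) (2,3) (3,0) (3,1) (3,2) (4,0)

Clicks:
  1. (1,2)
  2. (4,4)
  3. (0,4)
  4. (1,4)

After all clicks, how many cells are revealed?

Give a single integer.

Answer: 7

Derivation:
Click 1 (1,2) count=4: revealed 1 new [(1,2)] -> total=1
Click 2 (4,4) count=0: revealed 4 new [(3,3) (3,4) (4,3) (4,4)] -> total=5
Click 3 (0,4) count=1: revealed 1 new [(0,4)] -> total=6
Click 4 (1,4) count=2: revealed 1 new [(1,4)] -> total=7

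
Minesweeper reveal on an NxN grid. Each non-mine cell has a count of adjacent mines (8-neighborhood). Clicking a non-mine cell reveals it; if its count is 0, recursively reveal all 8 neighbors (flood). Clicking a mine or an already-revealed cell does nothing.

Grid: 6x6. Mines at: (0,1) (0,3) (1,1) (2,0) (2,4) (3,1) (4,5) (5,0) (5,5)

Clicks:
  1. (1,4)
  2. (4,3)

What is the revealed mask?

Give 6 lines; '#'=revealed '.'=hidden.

Click 1 (1,4) count=2: revealed 1 new [(1,4)] -> total=1
Click 2 (4,3) count=0: revealed 11 new [(3,2) (3,3) (3,4) (4,1) (4,2) (4,3) (4,4) (5,1) (5,2) (5,3) (5,4)] -> total=12

Answer: ......
....#.
......
..###.
.####.
.####.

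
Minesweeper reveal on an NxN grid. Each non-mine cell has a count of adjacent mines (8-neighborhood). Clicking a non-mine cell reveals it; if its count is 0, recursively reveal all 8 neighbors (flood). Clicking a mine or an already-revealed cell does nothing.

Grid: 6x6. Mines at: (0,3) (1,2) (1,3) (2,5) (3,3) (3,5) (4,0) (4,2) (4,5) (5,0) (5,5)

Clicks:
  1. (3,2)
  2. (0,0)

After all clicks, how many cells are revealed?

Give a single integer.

Answer: 9

Derivation:
Click 1 (3,2) count=2: revealed 1 new [(3,2)] -> total=1
Click 2 (0,0) count=0: revealed 8 new [(0,0) (0,1) (1,0) (1,1) (2,0) (2,1) (3,0) (3,1)] -> total=9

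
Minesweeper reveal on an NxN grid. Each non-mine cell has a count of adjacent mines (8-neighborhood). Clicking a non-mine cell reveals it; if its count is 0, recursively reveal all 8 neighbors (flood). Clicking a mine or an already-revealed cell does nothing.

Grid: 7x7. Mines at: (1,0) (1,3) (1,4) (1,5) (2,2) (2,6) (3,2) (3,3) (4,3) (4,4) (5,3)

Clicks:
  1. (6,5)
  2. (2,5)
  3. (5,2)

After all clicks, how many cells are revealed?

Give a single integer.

Answer: 12

Derivation:
Click 1 (6,5) count=0: revealed 10 new [(3,5) (3,6) (4,5) (4,6) (5,4) (5,5) (5,6) (6,4) (6,5) (6,6)] -> total=10
Click 2 (2,5) count=3: revealed 1 new [(2,5)] -> total=11
Click 3 (5,2) count=2: revealed 1 new [(5,2)] -> total=12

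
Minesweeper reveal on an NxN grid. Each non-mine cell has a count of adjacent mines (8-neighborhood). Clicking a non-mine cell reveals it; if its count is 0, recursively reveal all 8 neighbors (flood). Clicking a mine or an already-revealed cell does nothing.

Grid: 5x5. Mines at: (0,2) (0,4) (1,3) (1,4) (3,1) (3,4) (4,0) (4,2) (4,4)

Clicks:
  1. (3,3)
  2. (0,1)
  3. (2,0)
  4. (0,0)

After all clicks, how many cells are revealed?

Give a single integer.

Answer: 7

Derivation:
Click 1 (3,3) count=3: revealed 1 new [(3,3)] -> total=1
Click 2 (0,1) count=1: revealed 1 new [(0,1)] -> total=2
Click 3 (2,0) count=1: revealed 1 new [(2,0)] -> total=3
Click 4 (0,0) count=0: revealed 4 new [(0,0) (1,0) (1,1) (2,1)] -> total=7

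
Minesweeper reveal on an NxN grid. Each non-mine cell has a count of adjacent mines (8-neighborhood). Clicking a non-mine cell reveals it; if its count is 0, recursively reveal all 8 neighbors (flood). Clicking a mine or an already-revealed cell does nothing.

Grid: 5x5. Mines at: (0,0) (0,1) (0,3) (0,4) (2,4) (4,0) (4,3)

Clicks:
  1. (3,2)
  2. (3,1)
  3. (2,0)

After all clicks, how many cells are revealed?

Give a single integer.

Answer: 12

Derivation:
Click 1 (3,2) count=1: revealed 1 new [(3,2)] -> total=1
Click 2 (3,1) count=1: revealed 1 new [(3,1)] -> total=2
Click 3 (2,0) count=0: revealed 10 new [(1,0) (1,1) (1,2) (1,3) (2,0) (2,1) (2,2) (2,3) (3,0) (3,3)] -> total=12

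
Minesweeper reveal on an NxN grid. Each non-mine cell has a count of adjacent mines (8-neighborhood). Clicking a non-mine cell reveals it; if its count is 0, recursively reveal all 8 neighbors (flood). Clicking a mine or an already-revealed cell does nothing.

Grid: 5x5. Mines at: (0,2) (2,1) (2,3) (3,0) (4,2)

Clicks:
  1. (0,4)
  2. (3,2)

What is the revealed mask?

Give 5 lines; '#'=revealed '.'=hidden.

Click 1 (0,4) count=0: revealed 4 new [(0,3) (0,4) (1,3) (1,4)] -> total=4
Click 2 (3,2) count=3: revealed 1 new [(3,2)] -> total=5

Answer: ...##
...##
.....
..#..
.....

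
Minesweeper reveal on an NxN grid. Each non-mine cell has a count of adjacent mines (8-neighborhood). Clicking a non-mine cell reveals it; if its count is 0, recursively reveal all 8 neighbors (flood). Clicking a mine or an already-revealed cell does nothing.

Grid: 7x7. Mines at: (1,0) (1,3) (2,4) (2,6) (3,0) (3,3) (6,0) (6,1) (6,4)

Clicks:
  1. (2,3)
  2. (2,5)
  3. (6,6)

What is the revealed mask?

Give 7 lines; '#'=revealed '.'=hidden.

Answer: .......
.......
...#.#.
....###
....###
....###
.....##

Derivation:
Click 1 (2,3) count=3: revealed 1 new [(2,3)] -> total=1
Click 2 (2,5) count=2: revealed 1 new [(2,5)] -> total=2
Click 3 (6,6) count=0: revealed 11 new [(3,4) (3,5) (3,6) (4,4) (4,5) (4,6) (5,4) (5,5) (5,6) (6,5) (6,6)] -> total=13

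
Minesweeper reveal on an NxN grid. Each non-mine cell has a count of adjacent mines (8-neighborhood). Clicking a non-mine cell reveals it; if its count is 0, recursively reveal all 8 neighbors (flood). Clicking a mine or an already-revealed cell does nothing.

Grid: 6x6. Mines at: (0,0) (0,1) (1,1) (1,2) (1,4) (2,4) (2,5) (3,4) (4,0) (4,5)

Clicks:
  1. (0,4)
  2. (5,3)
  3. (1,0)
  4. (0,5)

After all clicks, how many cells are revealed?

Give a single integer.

Answer: 17

Derivation:
Click 1 (0,4) count=1: revealed 1 new [(0,4)] -> total=1
Click 2 (5,3) count=0: revealed 14 new [(2,1) (2,2) (2,3) (3,1) (3,2) (3,3) (4,1) (4,2) (4,3) (4,4) (5,1) (5,2) (5,3) (5,4)] -> total=15
Click 3 (1,0) count=3: revealed 1 new [(1,0)] -> total=16
Click 4 (0,5) count=1: revealed 1 new [(0,5)] -> total=17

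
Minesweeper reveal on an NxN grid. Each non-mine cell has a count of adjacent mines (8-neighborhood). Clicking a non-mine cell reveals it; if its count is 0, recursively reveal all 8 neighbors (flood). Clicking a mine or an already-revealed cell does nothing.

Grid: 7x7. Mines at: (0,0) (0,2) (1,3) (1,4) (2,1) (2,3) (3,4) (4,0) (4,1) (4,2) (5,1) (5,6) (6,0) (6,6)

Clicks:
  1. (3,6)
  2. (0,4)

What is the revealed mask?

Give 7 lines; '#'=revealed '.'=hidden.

Answer: ....###
.....##
.....##
.....##
.....##
.......
.......

Derivation:
Click 1 (3,6) count=0: revealed 10 new [(0,5) (0,6) (1,5) (1,6) (2,5) (2,6) (3,5) (3,6) (4,5) (4,6)] -> total=10
Click 2 (0,4) count=2: revealed 1 new [(0,4)] -> total=11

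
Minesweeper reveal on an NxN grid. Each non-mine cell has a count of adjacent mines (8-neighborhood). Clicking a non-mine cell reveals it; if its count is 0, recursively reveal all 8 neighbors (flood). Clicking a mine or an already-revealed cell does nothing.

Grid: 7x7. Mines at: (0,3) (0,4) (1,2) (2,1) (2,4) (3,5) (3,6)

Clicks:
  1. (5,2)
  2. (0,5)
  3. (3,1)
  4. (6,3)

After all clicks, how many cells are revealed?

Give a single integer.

Click 1 (5,2) count=0: revealed 26 new [(3,0) (3,1) (3,2) (3,3) (3,4) (4,0) (4,1) (4,2) (4,3) (4,4) (4,5) (4,6) (5,0) (5,1) (5,2) (5,3) (5,4) (5,5) (5,6) (6,0) (6,1) (6,2) (6,3) (6,4) (6,5) (6,6)] -> total=26
Click 2 (0,5) count=1: revealed 1 new [(0,5)] -> total=27
Click 3 (3,1) count=1: revealed 0 new [(none)] -> total=27
Click 4 (6,3) count=0: revealed 0 new [(none)] -> total=27

Answer: 27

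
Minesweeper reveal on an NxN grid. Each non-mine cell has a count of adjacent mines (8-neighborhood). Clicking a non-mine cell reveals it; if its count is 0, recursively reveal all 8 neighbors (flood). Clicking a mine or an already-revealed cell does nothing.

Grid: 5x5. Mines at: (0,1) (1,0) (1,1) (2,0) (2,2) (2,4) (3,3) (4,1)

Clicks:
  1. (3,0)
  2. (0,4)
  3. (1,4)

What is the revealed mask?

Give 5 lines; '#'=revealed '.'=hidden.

Answer: ..###
..###
.....
#....
.....

Derivation:
Click 1 (3,0) count=2: revealed 1 new [(3,0)] -> total=1
Click 2 (0,4) count=0: revealed 6 new [(0,2) (0,3) (0,4) (1,2) (1,3) (1,4)] -> total=7
Click 3 (1,4) count=1: revealed 0 new [(none)] -> total=7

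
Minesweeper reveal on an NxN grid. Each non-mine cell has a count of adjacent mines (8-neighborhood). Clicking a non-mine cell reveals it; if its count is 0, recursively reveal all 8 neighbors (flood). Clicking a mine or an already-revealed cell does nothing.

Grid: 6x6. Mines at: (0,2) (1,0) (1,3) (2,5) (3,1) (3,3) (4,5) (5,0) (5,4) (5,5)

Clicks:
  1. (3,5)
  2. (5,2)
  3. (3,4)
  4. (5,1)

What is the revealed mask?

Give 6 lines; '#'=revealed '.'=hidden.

Answer: ......
......
......
....##
.###..
.###..

Derivation:
Click 1 (3,5) count=2: revealed 1 new [(3,5)] -> total=1
Click 2 (5,2) count=0: revealed 6 new [(4,1) (4,2) (4,3) (5,1) (5,2) (5,3)] -> total=7
Click 3 (3,4) count=3: revealed 1 new [(3,4)] -> total=8
Click 4 (5,1) count=1: revealed 0 new [(none)] -> total=8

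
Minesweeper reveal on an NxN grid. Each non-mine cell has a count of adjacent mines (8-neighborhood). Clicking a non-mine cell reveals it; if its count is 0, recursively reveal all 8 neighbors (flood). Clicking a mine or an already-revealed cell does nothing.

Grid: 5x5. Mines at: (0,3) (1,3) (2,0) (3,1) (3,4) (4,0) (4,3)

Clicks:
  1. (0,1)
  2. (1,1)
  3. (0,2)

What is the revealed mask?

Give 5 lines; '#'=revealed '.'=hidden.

Answer: ###..
###..
.....
.....
.....

Derivation:
Click 1 (0,1) count=0: revealed 6 new [(0,0) (0,1) (0,2) (1,0) (1,1) (1,2)] -> total=6
Click 2 (1,1) count=1: revealed 0 new [(none)] -> total=6
Click 3 (0,2) count=2: revealed 0 new [(none)] -> total=6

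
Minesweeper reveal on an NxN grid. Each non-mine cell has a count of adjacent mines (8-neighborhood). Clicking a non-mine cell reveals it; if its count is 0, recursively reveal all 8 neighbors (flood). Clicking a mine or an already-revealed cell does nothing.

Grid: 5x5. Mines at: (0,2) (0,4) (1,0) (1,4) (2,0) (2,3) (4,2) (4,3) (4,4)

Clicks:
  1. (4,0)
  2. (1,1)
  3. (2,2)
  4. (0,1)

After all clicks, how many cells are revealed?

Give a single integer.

Answer: 7

Derivation:
Click 1 (4,0) count=0: revealed 4 new [(3,0) (3,1) (4,0) (4,1)] -> total=4
Click 2 (1,1) count=3: revealed 1 new [(1,1)] -> total=5
Click 3 (2,2) count=1: revealed 1 new [(2,2)] -> total=6
Click 4 (0,1) count=2: revealed 1 new [(0,1)] -> total=7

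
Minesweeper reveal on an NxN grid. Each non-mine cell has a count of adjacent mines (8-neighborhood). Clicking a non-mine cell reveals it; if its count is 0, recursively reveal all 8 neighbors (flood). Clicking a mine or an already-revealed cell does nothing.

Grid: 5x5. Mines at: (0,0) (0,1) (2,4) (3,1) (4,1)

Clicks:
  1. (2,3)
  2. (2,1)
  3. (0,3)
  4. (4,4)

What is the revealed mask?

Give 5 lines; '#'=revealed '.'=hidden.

Click 1 (2,3) count=1: revealed 1 new [(2,3)] -> total=1
Click 2 (2,1) count=1: revealed 1 new [(2,1)] -> total=2
Click 3 (0,3) count=0: revealed 6 new [(0,2) (0,3) (0,4) (1,2) (1,3) (1,4)] -> total=8
Click 4 (4,4) count=0: revealed 6 new [(3,2) (3,3) (3,4) (4,2) (4,3) (4,4)] -> total=14

Answer: ..###
..###
.#.#.
..###
..###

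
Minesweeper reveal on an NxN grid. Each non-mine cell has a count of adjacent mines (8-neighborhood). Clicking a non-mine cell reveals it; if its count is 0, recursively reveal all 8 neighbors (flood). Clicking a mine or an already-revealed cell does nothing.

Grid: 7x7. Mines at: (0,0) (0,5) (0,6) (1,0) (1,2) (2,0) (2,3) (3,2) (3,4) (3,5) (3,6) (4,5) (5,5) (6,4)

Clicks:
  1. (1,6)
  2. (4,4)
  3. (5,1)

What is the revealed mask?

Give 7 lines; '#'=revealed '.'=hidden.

Click 1 (1,6) count=2: revealed 1 new [(1,6)] -> total=1
Click 2 (4,4) count=4: revealed 1 new [(4,4)] -> total=2
Click 3 (5,1) count=0: revealed 14 new [(3,0) (3,1) (4,0) (4,1) (4,2) (4,3) (5,0) (5,1) (5,2) (5,3) (6,0) (6,1) (6,2) (6,3)] -> total=16

Answer: .......
......#
.......
##.....
#####..
####...
####...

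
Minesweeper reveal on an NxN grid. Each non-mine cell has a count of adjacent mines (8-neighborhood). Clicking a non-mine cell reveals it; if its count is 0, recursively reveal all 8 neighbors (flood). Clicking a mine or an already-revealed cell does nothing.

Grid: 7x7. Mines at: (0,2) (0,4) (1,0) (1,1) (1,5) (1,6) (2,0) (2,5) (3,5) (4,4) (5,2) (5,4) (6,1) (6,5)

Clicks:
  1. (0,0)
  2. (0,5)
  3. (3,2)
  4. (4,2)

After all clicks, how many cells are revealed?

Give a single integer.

Answer: 16

Derivation:
Click 1 (0,0) count=2: revealed 1 new [(0,0)] -> total=1
Click 2 (0,5) count=3: revealed 1 new [(0,5)] -> total=2
Click 3 (3,2) count=0: revealed 14 new [(1,2) (1,3) (1,4) (2,1) (2,2) (2,3) (2,4) (3,1) (3,2) (3,3) (3,4) (4,1) (4,2) (4,3)] -> total=16
Click 4 (4,2) count=1: revealed 0 new [(none)] -> total=16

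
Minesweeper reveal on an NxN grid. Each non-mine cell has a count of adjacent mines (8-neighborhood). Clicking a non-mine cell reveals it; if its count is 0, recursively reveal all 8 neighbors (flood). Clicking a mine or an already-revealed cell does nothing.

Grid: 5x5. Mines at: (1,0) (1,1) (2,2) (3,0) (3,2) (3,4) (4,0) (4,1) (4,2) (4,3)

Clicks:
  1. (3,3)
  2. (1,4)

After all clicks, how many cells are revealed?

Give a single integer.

Click 1 (3,3) count=5: revealed 1 new [(3,3)] -> total=1
Click 2 (1,4) count=0: revealed 8 new [(0,2) (0,3) (0,4) (1,2) (1,3) (1,4) (2,3) (2,4)] -> total=9

Answer: 9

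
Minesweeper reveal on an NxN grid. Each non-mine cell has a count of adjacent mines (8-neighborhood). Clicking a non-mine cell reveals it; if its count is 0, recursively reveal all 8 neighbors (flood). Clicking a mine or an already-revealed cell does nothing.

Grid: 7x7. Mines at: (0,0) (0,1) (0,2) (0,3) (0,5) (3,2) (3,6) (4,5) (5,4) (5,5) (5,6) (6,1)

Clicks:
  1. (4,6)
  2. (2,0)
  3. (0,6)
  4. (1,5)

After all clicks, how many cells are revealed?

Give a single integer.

Click 1 (4,6) count=4: revealed 1 new [(4,6)] -> total=1
Click 2 (2,0) count=0: revealed 10 new [(1,0) (1,1) (2,0) (2,1) (3,0) (3,1) (4,0) (4,1) (5,0) (5,1)] -> total=11
Click 3 (0,6) count=1: revealed 1 new [(0,6)] -> total=12
Click 4 (1,5) count=1: revealed 1 new [(1,5)] -> total=13

Answer: 13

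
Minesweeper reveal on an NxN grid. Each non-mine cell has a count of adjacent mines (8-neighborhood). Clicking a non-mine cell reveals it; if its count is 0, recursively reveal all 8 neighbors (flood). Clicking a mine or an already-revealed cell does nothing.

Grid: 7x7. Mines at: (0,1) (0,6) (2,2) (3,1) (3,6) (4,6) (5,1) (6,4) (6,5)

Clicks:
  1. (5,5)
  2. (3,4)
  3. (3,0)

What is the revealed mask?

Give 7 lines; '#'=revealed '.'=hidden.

Answer: ..####.
..####.
...###.
#.####.
..####.
..####.
.......

Derivation:
Click 1 (5,5) count=3: revealed 1 new [(5,5)] -> total=1
Click 2 (3,4) count=0: revealed 22 new [(0,2) (0,3) (0,4) (0,5) (1,2) (1,3) (1,4) (1,5) (2,3) (2,4) (2,5) (3,2) (3,3) (3,4) (3,5) (4,2) (4,3) (4,4) (4,5) (5,2) (5,3) (5,4)] -> total=23
Click 3 (3,0) count=1: revealed 1 new [(3,0)] -> total=24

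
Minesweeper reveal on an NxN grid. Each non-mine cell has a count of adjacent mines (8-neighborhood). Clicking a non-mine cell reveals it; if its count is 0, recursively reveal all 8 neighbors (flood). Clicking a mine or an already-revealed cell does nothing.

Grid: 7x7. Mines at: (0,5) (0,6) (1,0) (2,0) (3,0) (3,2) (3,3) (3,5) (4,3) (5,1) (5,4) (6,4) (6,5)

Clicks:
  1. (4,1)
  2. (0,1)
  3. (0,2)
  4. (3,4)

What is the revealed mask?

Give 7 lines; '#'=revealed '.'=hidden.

Click 1 (4,1) count=3: revealed 1 new [(4,1)] -> total=1
Click 2 (0,1) count=1: revealed 1 new [(0,1)] -> total=2
Click 3 (0,2) count=0: revealed 11 new [(0,2) (0,3) (0,4) (1,1) (1,2) (1,3) (1,4) (2,1) (2,2) (2,3) (2,4)] -> total=13
Click 4 (3,4) count=3: revealed 1 new [(3,4)] -> total=14

Answer: .####..
.####..
.####..
....#..
.#.....
.......
.......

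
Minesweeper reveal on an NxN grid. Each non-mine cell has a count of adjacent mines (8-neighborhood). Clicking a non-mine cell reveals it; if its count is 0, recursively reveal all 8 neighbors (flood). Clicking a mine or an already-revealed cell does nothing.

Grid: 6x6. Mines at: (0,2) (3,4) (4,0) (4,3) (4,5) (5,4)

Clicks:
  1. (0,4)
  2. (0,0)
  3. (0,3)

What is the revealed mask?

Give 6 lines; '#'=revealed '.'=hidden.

Click 1 (0,4) count=0: revealed 9 new [(0,3) (0,4) (0,5) (1,3) (1,4) (1,5) (2,3) (2,4) (2,5)] -> total=9
Click 2 (0,0) count=0: revealed 12 new [(0,0) (0,1) (1,0) (1,1) (1,2) (2,0) (2,1) (2,2) (3,0) (3,1) (3,2) (3,3)] -> total=21
Click 3 (0,3) count=1: revealed 0 new [(none)] -> total=21

Answer: ##.###
######
######
####..
......
......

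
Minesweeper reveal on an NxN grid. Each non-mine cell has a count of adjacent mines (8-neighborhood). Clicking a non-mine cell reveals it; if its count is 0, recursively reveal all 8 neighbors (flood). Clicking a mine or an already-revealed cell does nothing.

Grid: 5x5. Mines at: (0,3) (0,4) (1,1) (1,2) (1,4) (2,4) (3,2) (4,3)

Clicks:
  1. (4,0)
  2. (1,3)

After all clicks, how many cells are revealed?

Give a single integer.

Answer: 7

Derivation:
Click 1 (4,0) count=0: revealed 6 new [(2,0) (2,1) (3,0) (3,1) (4,0) (4,1)] -> total=6
Click 2 (1,3) count=5: revealed 1 new [(1,3)] -> total=7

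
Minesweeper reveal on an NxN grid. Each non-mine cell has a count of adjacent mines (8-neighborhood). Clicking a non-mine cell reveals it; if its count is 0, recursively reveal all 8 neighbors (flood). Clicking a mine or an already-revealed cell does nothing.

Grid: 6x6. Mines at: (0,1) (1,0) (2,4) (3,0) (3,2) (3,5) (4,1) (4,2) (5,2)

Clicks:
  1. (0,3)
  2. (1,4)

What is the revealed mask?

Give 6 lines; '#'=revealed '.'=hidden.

Answer: ..####
..####
......
......
......
......

Derivation:
Click 1 (0,3) count=0: revealed 8 new [(0,2) (0,3) (0,4) (0,5) (1,2) (1,3) (1,4) (1,5)] -> total=8
Click 2 (1,4) count=1: revealed 0 new [(none)] -> total=8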